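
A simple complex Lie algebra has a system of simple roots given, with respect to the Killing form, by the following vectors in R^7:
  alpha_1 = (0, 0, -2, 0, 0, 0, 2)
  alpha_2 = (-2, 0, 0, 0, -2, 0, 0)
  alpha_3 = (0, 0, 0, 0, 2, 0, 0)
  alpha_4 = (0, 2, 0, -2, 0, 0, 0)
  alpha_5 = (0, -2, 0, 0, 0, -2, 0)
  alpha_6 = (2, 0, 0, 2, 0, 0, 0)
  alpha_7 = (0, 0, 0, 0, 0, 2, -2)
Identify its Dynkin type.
Compute the Cartan integers a_ij = 2(alpha_i, alpha_j)/(alpha_j, alpha_j); the resulting 7x7 Cartan matrix is
[[2, 0, 0, 0, 0, 0, -1], [0, 2, -2, 0, 0, -1, 0], [0, -1, 2, 0, 0, 0, 0], [0, 0, 0, 2, -1, -1, 0], [0, 0, 0, -1, 2, 0, -1], [0, -1, 0, -1, 0, 2, 0], [-1, 0, 0, 0, -1, 0, 2]].
The roots have two lengths (squared-length ratio 2:1); the short ones are alpha_{3}. The associated Dynkin diagram is a chain of 7 nodes with a double edge at one end; the terminal node there is the unique short simple root (B_7), so the type is B_7 (the algebra so(15)).

B_7 (so(15))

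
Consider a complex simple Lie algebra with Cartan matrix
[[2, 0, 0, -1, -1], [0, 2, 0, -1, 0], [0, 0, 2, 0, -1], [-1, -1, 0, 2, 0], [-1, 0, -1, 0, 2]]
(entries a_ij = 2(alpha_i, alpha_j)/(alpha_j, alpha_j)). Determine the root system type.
The matrix has rank 5 with 2's on the diagonal. Reading the off-diagonal entries as Dynkin edges (a single edge where a_ij = a_ji = -1; a double or triple edge where a_ij * a_ji = 2 or 3), the diagram is a chain of 5 nodes with single edges (A_5). One simple-root ordering that puts it in standard form is (alpha_3, alpha_5, alpha_1, alpha_4, alpha_2). So the algebra is type A_5, i.e. sl(6).

type A_5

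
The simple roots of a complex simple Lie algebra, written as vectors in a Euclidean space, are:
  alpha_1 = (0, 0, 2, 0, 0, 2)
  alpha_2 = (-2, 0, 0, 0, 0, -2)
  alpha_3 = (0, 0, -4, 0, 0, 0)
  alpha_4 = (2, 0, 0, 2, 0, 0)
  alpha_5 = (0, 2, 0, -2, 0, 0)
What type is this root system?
Compute the Cartan integers a_ij = 2(alpha_i, alpha_j)/(alpha_j, alpha_j); the resulting 5x5 Cartan matrix is
[[2, -1, -1, 0, 0], [-1, 2, 0, -1, 0], [-2, 0, 2, 0, 0], [0, -1, 0, 2, -1], [0, 0, 0, -1, 2]].
The roots have two lengths (squared-length ratio 2:1); the short ones are alpha_{1,2,4,5}. The associated Dynkin diagram is a chain of 5 nodes with a double edge at one end; the terminal node there is the unique long simple root (C_5), so the type is C_5 (the algebra sp(10)).

C_5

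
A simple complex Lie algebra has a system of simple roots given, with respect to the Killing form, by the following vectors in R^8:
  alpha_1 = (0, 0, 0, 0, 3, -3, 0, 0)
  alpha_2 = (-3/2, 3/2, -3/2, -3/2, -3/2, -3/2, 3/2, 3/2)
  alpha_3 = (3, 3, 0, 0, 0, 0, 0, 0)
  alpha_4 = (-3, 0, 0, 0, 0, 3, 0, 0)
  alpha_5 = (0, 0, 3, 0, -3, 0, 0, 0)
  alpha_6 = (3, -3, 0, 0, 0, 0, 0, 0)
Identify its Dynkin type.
Compute the Cartan integers a_ij = 2(alpha_i, alpha_j)/(alpha_j, alpha_j); the resulting 6x6 Cartan matrix is
[[2, 0, 0, -1, -1, 0], [0, 2, 0, 0, 0, -1], [0, 0, 2, -1, 0, 0], [-1, 0, -1, 2, 0, -1], [-1, 0, 0, 0, 2, 0], [0, -1, 0, -1, 0, 2]].
All simple roots have the same length, so the diagram is simply laced. The associated Dynkin diagram is a chain of 5 nodes with one extra node attached to the third node from one end (E_6), so the type is E_6.

E6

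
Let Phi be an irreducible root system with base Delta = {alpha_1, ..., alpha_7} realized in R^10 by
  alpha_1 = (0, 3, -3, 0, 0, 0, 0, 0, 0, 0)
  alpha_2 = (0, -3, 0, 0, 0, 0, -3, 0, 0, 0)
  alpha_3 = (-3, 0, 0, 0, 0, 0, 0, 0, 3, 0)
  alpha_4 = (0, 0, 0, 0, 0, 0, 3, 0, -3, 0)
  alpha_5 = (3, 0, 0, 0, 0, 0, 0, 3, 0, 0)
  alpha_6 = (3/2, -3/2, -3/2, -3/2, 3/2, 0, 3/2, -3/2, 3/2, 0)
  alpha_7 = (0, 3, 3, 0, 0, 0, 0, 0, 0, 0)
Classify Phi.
Compute the Cartan integers a_ij = 2(alpha_i, alpha_j)/(alpha_j, alpha_j); the resulting 7x7 Cartan matrix is
[[2, -1, 0, 0, 0, 0, 0], [-1, 2, 0, -1, 0, 0, -1], [0, 0, 2, -1, -1, 0, 0], [0, -1, -1, 2, 0, 0, 0], [0, 0, -1, 0, 2, 0, 0], [0, 0, 0, 0, 0, 2, -1], [0, -1, 0, 0, 0, -1, 2]].
All simple roots have the same length, so the diagram is simply laced. The associated Dynkin diagram is a chain of 6 nodes with one extra node attached to the third node from one end (E_7), so the type is E_7.

E_7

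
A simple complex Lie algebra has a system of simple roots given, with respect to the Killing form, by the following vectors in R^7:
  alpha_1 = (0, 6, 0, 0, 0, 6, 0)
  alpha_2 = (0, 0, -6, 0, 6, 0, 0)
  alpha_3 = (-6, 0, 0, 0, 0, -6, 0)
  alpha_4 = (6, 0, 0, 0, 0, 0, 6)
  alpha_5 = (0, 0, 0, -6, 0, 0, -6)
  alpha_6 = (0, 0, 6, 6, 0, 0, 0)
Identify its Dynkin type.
A_6

Compute the Cartan integers a_ij = 2(alpha_i, alpha_j)/(alpha_j, alpha_j); the resulting 6x6 Cartan matrix is
[[2, 0, -1, 0, 0, 0], [0, 2, 0, 0, 0, -1], [-1, 0, 2, -1, 0, 0], [0, 0, -1, 2, -1, 0], [0, 0, 0, -1, 2, -1], [0, -1, 0, 0, -1, 2]].
All simple roots have the same length, so the diagram is simply laced. The associated Dynkin diagram is a chain of 6 nodes with single edges (A_6), so the type is A_6 (the algebra sl(7)).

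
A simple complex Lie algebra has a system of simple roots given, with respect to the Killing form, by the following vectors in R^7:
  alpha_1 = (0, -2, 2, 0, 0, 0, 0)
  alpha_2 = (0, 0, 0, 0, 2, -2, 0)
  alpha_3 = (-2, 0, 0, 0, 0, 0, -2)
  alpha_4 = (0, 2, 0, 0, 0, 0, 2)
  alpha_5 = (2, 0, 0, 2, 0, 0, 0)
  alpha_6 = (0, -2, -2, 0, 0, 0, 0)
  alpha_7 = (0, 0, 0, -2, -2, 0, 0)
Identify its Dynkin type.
Compute the Cartan integers a_ij = 2(alpha_i, alpha_j)/(alpha_j, alpha_j); the resulting 7x7 Cartan matrix is
[[2, 0, 0, -1, 0, 0, 0], [0, 2, 0, 0, 0, 0, -1], [0, 0, 2, -1, -1, 0, 0], [-1, 0, -1, 2, 0, -1, 0], [0, 0, -1, 0, 2, 0, -1], [0, 0, 0, -1, 0, 2, 0], [0, -1, 0, 0, -1, 0, 2]].
All simple roots have the same length, so the diagram is simply laced. The associated Dynkin diagram is a chain of 5 nodes with a fork of two nodes at one end (D_7), so the type is D_7 (the algebra so(14)).

type D_7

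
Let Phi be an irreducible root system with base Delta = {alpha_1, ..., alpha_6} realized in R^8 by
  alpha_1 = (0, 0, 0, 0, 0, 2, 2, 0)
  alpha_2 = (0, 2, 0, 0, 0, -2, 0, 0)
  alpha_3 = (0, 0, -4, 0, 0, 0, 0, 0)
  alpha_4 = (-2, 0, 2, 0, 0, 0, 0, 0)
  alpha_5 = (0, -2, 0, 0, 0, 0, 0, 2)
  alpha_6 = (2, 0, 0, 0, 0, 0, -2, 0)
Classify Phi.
C6

Compute the Cartan integers a_ij = 2(alpha_i, alpha_j)/(alpha_j, alpha_j); the resulting 6x6 Cartan matrix is
[[2, -1, 0, 0, 0, -1], [-1, 2, 0, 0, -1, 0], [0, 0, 2, -2, 0, 0], [0, 0, -1, 2, 0, -1], [0, -1, 0, 0, 2, 0], [-1, 0, 0, -1, 0, 2]].
The roots have two lengths (squared-length ratio 2:1); the short ones are alpha_{1,2,4,5,6}. The associated Dynkin diagram is a chain of 6 nodes with a double edge at one end; the terminal node there is the unique long simple root (C_6), so the type is C_6 (the algebra sp(12)).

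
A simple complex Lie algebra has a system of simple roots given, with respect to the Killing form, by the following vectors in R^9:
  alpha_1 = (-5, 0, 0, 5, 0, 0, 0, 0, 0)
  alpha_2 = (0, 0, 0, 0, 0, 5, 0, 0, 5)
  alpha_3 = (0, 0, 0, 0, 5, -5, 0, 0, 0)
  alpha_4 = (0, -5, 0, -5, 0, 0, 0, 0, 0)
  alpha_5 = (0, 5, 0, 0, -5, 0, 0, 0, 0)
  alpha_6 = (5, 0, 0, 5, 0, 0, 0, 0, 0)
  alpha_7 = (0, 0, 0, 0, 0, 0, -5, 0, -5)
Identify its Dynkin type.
Compute the Cartan integers a_ij = 2(alpha_i, alpha_j)/(alpha_j, alpha_j); the resulting 7x7 Cartan matrix is
[[2, 0, 0, -1, 0, 0, 0], [0, 2, -1, 0, 0, 0, -1], [0, -1, 2, 0, -1, 0, 0], [-1, 0, 0, 2, -1, -1, 0], [0, 0, -1, -1, 2, 0, 0], [0, 0, 0, -1, 0, 2, 0], [0, -1, 0, 0, 0, 0, 2]].
All simple roots have the same length, so the diagram is simply laced. The associated Dynkin diagram is a chain of 5 nodes with a fork of two nodes at one end (D_7), so the type is D_7 (the algebra so(14)).

type D_7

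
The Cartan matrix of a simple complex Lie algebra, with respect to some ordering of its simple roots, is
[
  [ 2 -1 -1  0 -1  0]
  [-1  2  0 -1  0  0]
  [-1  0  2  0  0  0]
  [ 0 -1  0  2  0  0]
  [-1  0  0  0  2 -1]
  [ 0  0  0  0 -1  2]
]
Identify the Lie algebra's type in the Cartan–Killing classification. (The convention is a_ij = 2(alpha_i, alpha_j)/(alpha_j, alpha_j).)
E_6

The matrix has rank 6 with 2's on the diagonal. Reading the off-diagonal entries as Dynkin edges (a single edge where a_ij = a_ji = -1; a double or triple edge where a_ij * a_ji = 2 or 3), the diagram is a chain of 5 nodes with one extra node attached to the third node from one end (E_6). One simple-root ordering that puts it in standard form is (alpha_6, alpha_3, alpha_5, alpha_1, alpha_2, alpha_4). So the algebra is type E_6.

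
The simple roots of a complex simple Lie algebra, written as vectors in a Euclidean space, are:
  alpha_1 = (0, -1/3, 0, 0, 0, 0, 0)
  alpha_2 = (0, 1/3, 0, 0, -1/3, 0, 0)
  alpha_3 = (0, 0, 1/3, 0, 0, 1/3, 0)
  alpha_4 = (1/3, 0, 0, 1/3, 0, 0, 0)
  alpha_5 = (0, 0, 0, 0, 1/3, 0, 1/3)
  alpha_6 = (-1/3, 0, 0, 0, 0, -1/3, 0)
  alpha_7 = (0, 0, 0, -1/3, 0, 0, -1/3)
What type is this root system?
Compute the Cartan integers a_ij = 2(alpha_i, alpha_j)/(alpha_j, alpha_j); the resulting 7x7 Cartan matrix is
[[2, -1, 0, 0, 0, 0, 0], [-2, 2, 0, 0, -1, 0, 0], [0, 0, 2, 0, 0, -1, 0], [0, 0, 0, 2, 0, -1, -1], [0, -1, 0, 0, 2, 0, -1], [0, 0, -1, -1, 0, 2, 0], [0, 0, 0, -1, -1, 0, 2]].
The roots have two lengths (squared-length ratio 2:1); the short ones are alpha_{1}. The associated Dynkin diagram is a chain of 7 nodes with a double edge at one end; the terminal node there is the unique short simple root (B_7), so the type is B_7 (the algebra so(15)).

type B_7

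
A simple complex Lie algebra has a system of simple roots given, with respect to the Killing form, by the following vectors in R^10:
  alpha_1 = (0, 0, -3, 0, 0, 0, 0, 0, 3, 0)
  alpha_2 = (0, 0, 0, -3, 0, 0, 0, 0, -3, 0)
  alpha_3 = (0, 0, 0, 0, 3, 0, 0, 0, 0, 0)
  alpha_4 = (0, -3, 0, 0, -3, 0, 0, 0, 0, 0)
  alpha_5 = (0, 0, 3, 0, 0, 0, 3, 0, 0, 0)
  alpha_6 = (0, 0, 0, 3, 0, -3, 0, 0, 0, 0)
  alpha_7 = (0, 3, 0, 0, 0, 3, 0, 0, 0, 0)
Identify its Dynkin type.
Compute the Cartan integers a_ij = 2(alpha_i, alpha_j)/(alpha_j, alpha_j); the resulting 7x7 Cartan matrix is
[[2, -1, 0, 0, -1, 0, 0], [-1, 2, 0, 0, 0, -1, 0], [0, 0, 2, -1, 0, 0, 0], [0, 0, -2, 2, 0, 0, -1], [-1, 0, 0, 0, 2, 0, 0], [0, -1, 0, 0, 0, 2, -1], [0, 0, 0, -1, 0, -1, 2]].
The roots have two lengths (squared-length ratio 2:1); the short ones are alpha_{3}. The associated Dynkin diagram is a chain of 7 nodes with a double edge at one end; the terminal node there is the unique short simple root (B_7), so the type is B_7 (the algebra so(15)).

B_7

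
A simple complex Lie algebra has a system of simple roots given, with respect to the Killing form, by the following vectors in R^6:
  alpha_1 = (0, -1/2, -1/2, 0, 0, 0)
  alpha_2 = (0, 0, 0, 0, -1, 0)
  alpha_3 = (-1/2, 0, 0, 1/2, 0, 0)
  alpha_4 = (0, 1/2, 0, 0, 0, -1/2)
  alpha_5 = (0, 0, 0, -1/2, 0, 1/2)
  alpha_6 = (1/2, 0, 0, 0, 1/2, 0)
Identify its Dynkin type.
C_6 (sp(12))

Compute the Cartan integers a_ij = 2(alpha_i, alpha_j)/(alpha_j, alpha_j); the resulting 6x6 Cartan matrix is
[[2, 0, 0, -1, 0, 0], [0, 2, 0, 0, 0, -2], [0, 0, 2, 0, -1, -1], [-1, 0, 0, 2, -1, 0], [0, 0, -1, -1, 2, 0], [0, -1, -1, 0, 0, 2]].
The roots have two lengths (squared-length ratio 2:1); the short ones are alpha_{1,3,4,5,6}. The associated Dynkin diagram is a chain of 6 nodes with a double edge at one end; the terminal node there is the unique long simple root (C_6), so the type is C_6 (the algebra sp(12)).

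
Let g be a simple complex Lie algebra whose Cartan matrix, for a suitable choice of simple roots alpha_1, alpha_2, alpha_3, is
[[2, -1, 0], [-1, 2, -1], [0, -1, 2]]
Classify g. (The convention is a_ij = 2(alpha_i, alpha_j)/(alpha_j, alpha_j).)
The matrix has rank 3 with 2's on the diagonal. Reading the off-diagonal entries as Dynkin edges (a single edge where a_ij = a_ji = -1; a double or triple edge where a_ij * a_ji = 2 or 3), the diagram is a chain of 3 nodes with single edges (A_3). One simple-root ordering that puts it in standard form is (alpha_1, alpha_2, alpha_3). So the algebra is type A_3, i.e. sl(4).

A_3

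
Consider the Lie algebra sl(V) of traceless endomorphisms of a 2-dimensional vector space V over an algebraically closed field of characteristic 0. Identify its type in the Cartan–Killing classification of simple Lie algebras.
This is sl(2), which has dimension 2^2 - 1 = 3 and rank 2 - 1 = 1 (a Cartan subalgebra is the diagonal traceless matrices). In the classification of classical Lie algebras, the special linear algebra sl(n+1) has type A_n; here n = 1, so the Dynkin diagram is a chain of 1 nodes with single edges (A_1). Hence the type is A_1.

A_1 (sl(2))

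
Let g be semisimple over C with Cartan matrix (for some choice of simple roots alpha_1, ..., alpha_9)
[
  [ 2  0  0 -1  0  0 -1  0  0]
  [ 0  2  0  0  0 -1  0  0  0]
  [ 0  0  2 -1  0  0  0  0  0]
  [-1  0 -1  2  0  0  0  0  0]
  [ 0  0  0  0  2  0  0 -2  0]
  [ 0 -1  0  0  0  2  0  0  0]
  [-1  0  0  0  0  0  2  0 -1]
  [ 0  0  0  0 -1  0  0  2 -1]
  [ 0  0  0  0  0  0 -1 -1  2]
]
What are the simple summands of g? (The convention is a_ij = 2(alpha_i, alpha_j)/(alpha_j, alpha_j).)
The diagram associated to this matrix has two connected components: the simple roots {alpha_2, alpha_6} form a chain of 2 nodes with single edges (A_2), and {alpha_1, alpha_3, alpha_4, alpha_5, alpha_7, alpha_8, alpha_9} form a chain of 7 nodes with a double edge at one end; the terminal node there is the unique long simple root (C_7). A semisimple Lie algebra decomposes uniquely as the direct sum of simple ideals, one per connected component of its Dynkin diagram, so g ≅ A_2 ⊕ C_7 (dimension 8 + 105 = 113).

A_2 (sl(3)) + C_7 (sp(14))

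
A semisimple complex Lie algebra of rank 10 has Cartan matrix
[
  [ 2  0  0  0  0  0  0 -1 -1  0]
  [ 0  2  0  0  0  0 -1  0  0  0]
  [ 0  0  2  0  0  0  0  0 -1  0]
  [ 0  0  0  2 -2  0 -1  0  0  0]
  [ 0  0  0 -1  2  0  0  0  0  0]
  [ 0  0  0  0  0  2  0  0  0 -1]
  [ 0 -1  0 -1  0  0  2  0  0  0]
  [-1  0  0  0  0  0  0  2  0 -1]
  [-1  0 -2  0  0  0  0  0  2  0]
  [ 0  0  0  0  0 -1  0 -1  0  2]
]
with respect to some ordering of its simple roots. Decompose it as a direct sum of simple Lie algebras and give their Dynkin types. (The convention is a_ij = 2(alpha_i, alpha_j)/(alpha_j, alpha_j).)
The diagram associated to this matrix has two connected components: the simple roots {alpha_2, alpha_4, alpha_5, alpha_7} form a chain of 4 nodes with a double edge at one end; the terminal node there is the unique short simple root (B_4), and {alpha_1, alpha_3, alpha_6, alpha_8, alpha_9, alpha_10} form a chain of 6 nodes with a double edge at one end; the terminal node there is the unique short simple root (B_6). A semisimple Lie algebra decomposes uniquely as the direct sum of simple ideals, one per connected component of its Dynkin diagram, so g ≅ B_4 ⊕ B_6 (dimension 36 + 78 = 114).

B4 + B6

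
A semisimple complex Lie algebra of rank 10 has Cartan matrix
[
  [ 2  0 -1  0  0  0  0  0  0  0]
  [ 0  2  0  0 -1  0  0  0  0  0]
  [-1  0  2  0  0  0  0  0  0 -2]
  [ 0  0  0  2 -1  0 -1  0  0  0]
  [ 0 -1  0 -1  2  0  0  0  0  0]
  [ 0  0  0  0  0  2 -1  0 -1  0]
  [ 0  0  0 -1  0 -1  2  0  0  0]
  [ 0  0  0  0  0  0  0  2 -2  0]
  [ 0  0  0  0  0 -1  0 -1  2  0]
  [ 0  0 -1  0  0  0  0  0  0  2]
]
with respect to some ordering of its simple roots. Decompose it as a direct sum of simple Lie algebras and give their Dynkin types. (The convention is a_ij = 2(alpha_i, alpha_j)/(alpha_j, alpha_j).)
B_3 + C_7

The diagram associated to this matrix has two connected components: the simple roots {alpha_1, alpha_3, alpha_10} form a chain of 3 nodes with a double edge at one end; the terminal node there is the unique short simple root (B_3), and {alpha_2, alpha_4, alpha_5, alpha_6, alpha_7, alpha_8, alpha_9} form a chain of 7 nodes with a double edge at one end; the terminal node there is the unique long simple root (C_7). A semisimple Lie algebra decomposes uniquely as the direct sum of simple ideals, one per connected component of its Dynkin diagram, so g ≅ B_3 ⊕ C_7 (dimension 21 + 105 = 126).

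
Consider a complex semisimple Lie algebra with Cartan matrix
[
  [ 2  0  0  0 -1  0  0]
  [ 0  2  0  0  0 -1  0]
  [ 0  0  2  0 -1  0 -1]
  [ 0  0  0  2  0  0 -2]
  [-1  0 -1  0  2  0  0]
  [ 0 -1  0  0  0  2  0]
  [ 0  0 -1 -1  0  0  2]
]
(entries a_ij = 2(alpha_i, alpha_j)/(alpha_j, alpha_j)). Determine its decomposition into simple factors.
The diagram associated to this matrix has two connected components: the simple roots {alpha_2, alpha_6} form a chain of 2 nodes with single edges (A_2), and {alpha_1, alpha_3, alpha_4, alpha_5, alpha_7} form a chain of 5 nodes with a double edge at one end; the terminal node there is the unique long simple root (C_5). A semisimple Lie algebra decomposes uniquely as the direct sum of simple ideals, one per connected component of its Dynkin diagram, so g ≅ A_2 ⊕ C_5 (dimension 8 + 55 = 63).

type A_2 ⊕ type C_5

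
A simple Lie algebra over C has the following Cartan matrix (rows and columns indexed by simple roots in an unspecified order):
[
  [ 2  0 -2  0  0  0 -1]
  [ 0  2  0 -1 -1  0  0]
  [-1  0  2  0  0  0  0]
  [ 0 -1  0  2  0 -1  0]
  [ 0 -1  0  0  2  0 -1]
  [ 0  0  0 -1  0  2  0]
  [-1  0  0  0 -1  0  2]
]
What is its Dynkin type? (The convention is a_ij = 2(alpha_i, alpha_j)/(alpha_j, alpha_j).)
B_7 (so(15))

The matrix has rank 7 with 2's on the diagonal. Reading the off-diagonal entries as Dynkin edges (a single edge where a_ij = a_ji = -1; a double or triple edge where a_ij * a_ji = 2 or 3), the diagram is a chain of 7 nodes with a double edge at one end; the terminal node there is the unique short simple root (B_7). One simple-root ordering that puts it in standard form is (alpha_6, alpha_4, alpha_2, alpha_5, alpha_7, alpha_1, alpha_3). So the algebra is type B_7, i.e. so(15).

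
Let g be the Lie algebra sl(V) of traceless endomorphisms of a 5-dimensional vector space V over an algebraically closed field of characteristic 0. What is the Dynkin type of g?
A4

This is sl(5), which has dimension 5^2 - 1 = 24 and rank 5 - 1 = 4 (a Cartan subalgebra is the diagonal traceless matrices). In the classification of classical Lie algebras, the special linear algebra sl(n+1) has type A_n; here n = 4, so the Dynkin diagram is a chain of 4 nodes with single edges (A_4). Hence the type is A_4.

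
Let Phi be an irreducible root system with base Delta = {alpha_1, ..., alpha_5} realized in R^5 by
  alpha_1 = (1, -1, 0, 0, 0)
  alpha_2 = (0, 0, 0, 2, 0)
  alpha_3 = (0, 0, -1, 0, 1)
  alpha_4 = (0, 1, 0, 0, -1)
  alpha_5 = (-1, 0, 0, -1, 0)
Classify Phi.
type C_5

Compute the Cartan integers a_ij = 2(alpha_i, alpha_j)/(alpha_j, alpha_j); the resulting 5x5 Cartan matrix is
[[2, 0, 0, -1, -1], [0, 2, 0, 0, -2], [0, 0, 2, -1, 0], [-1, 0, -1, 2, 0], [-1, -1, 0, 0, 2]].
The roots have two lengths (squared-length ratio 2:1); the short ones are alpha_{1,3,4,5}. The associated Dynkin diagram is a chain of 5 nodes with a double edge at one end; the terminal node there is the unique long simple root (C_5), so the type is C_5 (the algebra sp(10)).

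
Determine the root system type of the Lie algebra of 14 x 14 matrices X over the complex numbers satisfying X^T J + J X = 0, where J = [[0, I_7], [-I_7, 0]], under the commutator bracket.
This is sp(14), which has dimension 14(14+1)/2 = 105 and rank 14/2 = 7. In the classification of classical Lie algebras, the symplectic algebra sp(2n) has type C_n; here n = 7, so the Dynkin diagram is a chain of 7 nodes with a double edge at one end; the terminal node there is the unique long simple root (C_7). Hence the type is C_7.

C_7 (sp(14))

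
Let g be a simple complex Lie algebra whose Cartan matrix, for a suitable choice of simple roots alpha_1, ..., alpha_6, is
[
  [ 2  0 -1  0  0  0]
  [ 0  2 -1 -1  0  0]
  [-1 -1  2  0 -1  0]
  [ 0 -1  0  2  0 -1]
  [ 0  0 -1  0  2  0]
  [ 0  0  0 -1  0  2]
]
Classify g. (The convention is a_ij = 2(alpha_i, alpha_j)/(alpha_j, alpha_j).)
D_6

The matrix has rank 6 with 2's on the diagonal. Reading the off-diagonal entries as Dynkin edges (a single edge where a_ij = a_ji = -1; a double or triple edge where a_ij * a_ji = 2 or 3), the diagram is a chain of 4 nodes with a fork of two nodes at one end (D_6). One simple-root ordering that puts it in standard form is (alpha_6, alpha_4, alpha_2, alpha_3, alpha_1, alpha_5). So the algebra is type D_6, i.e. so(12).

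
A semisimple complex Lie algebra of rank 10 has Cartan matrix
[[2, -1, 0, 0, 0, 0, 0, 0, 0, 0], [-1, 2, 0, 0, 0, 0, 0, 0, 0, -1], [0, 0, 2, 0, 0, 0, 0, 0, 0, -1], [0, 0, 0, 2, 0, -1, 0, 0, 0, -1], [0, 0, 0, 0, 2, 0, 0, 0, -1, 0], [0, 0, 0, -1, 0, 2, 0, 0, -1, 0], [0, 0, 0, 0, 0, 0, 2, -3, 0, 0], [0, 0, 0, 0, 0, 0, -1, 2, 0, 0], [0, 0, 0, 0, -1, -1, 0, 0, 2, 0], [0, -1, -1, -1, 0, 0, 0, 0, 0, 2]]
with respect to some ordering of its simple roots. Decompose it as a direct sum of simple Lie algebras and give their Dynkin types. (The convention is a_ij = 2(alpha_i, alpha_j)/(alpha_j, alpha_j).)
The diagram associated to this matrix has two connected components: the simple roots {alpha_1, alpha_2, alpha_3, alpha_4, alpha_5, alpha_6, alpha_9, alpha_10} form a chain of 7 nodes with one extra node attached to the third node from one end (E_8), and {alpha_7, alpha_8} form two nodes joined by a triple edge (G_2). A semisimple Lie algebra decomposes uniquely as the direct sum of simple ideals, one per connected component of its Dynkin diagram, so g ≅ E_8 ⊕ G_2 (dimension 248 + 14 = 262).

E8 + G2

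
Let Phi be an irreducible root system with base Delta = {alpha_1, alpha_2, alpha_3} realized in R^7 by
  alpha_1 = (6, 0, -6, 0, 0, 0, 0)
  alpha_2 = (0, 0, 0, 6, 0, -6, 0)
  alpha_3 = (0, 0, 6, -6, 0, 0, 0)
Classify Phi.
Compute the Cartan integers a_ij = 2(alpha_i, alpha_j)/(alpha_j, alpha_j); the resulting 3x3 Cartan matrix is
[[2, 0, -1], [0, 2, -1], [-1, -1, 2]].
All simple roots have the same length, so the diagram is simply laced. The associated Dynkin diagram is a chain of 3 nodes with single edges (A_3), so the type is A_3 (the algebra sl(4)).

type A_3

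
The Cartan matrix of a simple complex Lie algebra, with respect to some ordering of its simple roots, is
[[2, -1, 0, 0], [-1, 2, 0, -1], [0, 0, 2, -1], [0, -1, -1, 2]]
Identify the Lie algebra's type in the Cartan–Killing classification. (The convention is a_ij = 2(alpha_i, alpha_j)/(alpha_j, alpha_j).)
A_4 (sl(5))

The matrix has rank 4 with 2's on the diagonal. Reading the off-diagonal entries as Dynkin edges (a single edge where a_ij = a_ji = -1; a double or triple edge where a_ij * a_ji = 2 or 3), the diagram is a chain of 4 nodes with single edges (A_4). One simple-root ordering that puts it in standard form is (alpha_3, alpha_4, alpha_2, alpha_1). So the algebra is type A_4, i.e. sl(5).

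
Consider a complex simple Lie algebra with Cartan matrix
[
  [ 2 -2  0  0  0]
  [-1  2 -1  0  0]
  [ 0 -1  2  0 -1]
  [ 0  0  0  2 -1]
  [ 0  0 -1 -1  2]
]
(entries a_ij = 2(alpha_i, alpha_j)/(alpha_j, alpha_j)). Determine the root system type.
type C_5

The matrix has rank 5 with 2's on the diagonal. Reading the off-diagonal entries as Dynkin edges (a single edge where a_ij = a_ji = -1; a double or triple edge where a_ij * a_ji = 2 or 3), the diagram is a chain of 5 nodes with a double edge at one end; the terminal node there is the unique long simple root (C_5). One simple-root ordering that puts it in standard form is (alpha_4, alpha_5, alpha_3, alpha_2, alpha_1). So the algebra is type C_5, i.e. sp(10).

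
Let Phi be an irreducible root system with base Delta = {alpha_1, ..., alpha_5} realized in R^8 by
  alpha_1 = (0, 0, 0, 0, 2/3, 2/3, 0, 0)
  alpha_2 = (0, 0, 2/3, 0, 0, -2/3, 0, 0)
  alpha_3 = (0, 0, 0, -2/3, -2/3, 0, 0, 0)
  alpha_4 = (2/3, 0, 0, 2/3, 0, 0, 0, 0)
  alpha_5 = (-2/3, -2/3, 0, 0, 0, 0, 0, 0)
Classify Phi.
Compute the Cartan integers a_ij = 2(alpha_i, alpha_j)/(alpha_j, alpha_j); the resulting 5x5 Cartan matrix is
[[2, -1, -1, 0, 0], [-1, 2, 0, 0, 0], [-1, 0, 2, -1, 0], [0, 0, -1, 2, -1], [0, 0, 0, -1, 2]].
All simple roots have the same length, so the diagram is simply laced. The associated Dynkin diagram is a chain of 5 nodes with single edges (A_5), so the type is A_5 (the algebra sl(6)).

type A_5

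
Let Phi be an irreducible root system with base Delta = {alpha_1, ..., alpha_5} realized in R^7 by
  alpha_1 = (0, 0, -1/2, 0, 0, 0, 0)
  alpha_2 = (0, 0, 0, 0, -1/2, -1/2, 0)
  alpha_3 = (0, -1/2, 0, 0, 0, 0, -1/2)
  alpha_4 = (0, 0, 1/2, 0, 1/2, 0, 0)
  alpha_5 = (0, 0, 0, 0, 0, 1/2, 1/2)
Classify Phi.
type B_5

Compute the Cartan integers a_ij = 2(alpha_i, alpha_j)/(alpha_j, alpha_j); the resulting 5x5 Cartan matrix is
[[2, 0, 0, -1, 0], [0, 2, 0, -1, -1], [0, 0, 2, 0, -1], [-2, -1, 0, 2, 0], [0, -1, -1, 0, 2]].
The roots have two lengths (squared-length ratio 2:1); the short ones are alpha_{1}. The associated Dynkin diagram is a chain of 5 nodes with a double edge at one end; the terminal node there is the unique short simple root (B_5), so the type is B_5 (the algebra so(11)).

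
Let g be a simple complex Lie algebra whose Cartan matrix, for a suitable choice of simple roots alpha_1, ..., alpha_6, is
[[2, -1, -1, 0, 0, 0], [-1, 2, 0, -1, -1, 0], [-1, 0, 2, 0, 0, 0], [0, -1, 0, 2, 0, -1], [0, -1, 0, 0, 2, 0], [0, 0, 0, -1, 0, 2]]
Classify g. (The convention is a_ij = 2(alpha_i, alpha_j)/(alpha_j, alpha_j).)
The matrix has rank 6 with 2's on the diagonal. Reading the off-diagonal entries as Dynkin edges (a single edge where a_ij = a_ji = -1; a double or triple edge where a_ij * a_ji = 2 or 3), the diagram is a chain of 5 nodes with one extra node attached to the third node from one end (E_6). One simple-root ordering that puts it in standard form is (alpha_6, alpha_5, alpha_4, alpha_2, alpha_1, alpha_3). So the algebra is type E_6.

E_6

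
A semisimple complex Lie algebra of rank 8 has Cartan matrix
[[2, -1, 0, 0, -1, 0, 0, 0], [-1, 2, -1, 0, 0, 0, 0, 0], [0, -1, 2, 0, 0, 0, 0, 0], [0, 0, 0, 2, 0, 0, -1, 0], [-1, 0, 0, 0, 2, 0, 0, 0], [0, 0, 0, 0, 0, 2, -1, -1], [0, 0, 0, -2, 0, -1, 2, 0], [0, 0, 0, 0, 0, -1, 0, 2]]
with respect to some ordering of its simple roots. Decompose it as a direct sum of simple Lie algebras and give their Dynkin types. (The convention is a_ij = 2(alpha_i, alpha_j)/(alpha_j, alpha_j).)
The diagram associated to this matrix has two connected components: the simple roots {alpha_1, alpha_2, alpha_3, alpha_5} form a chain of 4 nodes with single edges (A_4), and {alpha_4, alpha_6, alpha_7, alpha_8} form a chain of 4 nodes with a double edge at one end; the terminal node there is the unique short simple root (B_4). A semisimple Lie algebra decomposes uniquely as the direct sum of simple ideals, one per connected component of its Dynkin diagram, so g ≅ A_4 ⊕ B_4 (dimension 24 + 36 = 60).

A_4 + B_4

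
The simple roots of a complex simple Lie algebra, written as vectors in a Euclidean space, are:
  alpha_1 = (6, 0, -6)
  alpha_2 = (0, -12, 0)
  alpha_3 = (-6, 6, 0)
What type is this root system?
Compute the Cartan integers a_ij = 2(alpha_i, alpha_j)/(alpha_j, alpha_j); the resulting 3x3 Cartan matrix is
[[2, 0, -1], [0, 2, -2], [-1, -1, 2]].
The roots have two lengths (squared-length ratio 2:1); the short ones are alpha_{1,3}. The associated Dynkin diagram is a chain of 3 nodes with a double edge at one end; the terminal node there is the unique long simple root (C_3), so the type is C_3 (the algebra sp(6)).

type C_3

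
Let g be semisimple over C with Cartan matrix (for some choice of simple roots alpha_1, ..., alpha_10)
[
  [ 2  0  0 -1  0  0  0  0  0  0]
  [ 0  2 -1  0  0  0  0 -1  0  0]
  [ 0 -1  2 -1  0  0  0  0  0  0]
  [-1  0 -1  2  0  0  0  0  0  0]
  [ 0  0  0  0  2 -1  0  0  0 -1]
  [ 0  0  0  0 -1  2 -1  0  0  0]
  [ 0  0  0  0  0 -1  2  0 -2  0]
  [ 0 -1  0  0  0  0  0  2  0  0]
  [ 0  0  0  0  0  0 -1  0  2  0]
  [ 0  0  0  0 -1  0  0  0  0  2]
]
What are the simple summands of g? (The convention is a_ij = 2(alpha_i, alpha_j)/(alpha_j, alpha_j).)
A5 ⊕ B5

The diagram associated to this matrix has two connected components: the simple roots {alpha_1, alpha_2, alpha_3, alpha_4, alpha_8} form a chain of 5 nodes with single edges (A_5), and {alpha_5, alpha_6, alpha_7, alpha_9, alpha_10} form a chain of 5 nodes with a double edge at one end; the terminal node there is the unique short simple root (B_5). A semisimple Lie algebra decomposes uniquely as the direct sum of simple ideals, one per connected component of its Dynkin diagram, so g ≅ A_5 ⊕ B_5 (dimension 35 + 55 = 90).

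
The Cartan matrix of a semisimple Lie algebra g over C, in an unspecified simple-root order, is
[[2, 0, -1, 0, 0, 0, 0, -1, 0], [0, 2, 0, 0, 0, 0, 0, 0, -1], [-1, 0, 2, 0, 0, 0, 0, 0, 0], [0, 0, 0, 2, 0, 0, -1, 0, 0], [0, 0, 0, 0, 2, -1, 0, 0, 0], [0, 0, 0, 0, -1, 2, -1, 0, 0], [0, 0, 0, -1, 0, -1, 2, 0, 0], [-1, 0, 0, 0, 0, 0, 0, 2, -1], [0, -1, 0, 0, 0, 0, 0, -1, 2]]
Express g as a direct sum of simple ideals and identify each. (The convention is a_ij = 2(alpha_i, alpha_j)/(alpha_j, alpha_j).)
The diagram associated to this matrix has two connected components: the simple roots {alpha_4, alpha_5, alpha_6, alpha_7} form a chain of 4 nodes with single edges (A_4), and {alpha_1, alpha_2, alpha_3, alpha_8, alpha_9} form a chain of 5 nodes with single edges (A_5). A semisimple Lie algebra decomposes uniquely as the direct sum of simple ideals, one per connected component of its Dynkin diagram, so g ≅ A_4 ⊕ A_5 (dimension 24 + 35 = 59).

A_4 (sl(5)) + A_5 (sl(6))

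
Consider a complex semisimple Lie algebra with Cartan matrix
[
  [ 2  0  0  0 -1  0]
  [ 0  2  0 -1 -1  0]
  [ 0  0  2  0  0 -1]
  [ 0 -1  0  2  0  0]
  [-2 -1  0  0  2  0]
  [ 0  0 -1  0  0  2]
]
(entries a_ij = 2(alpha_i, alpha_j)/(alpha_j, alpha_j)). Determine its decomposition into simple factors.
The diagram associated to this matrix has two connected components: the simple roots {alpha_3, alpha_6} form a chain of 2 nodes with single edges (A_2), and {alpha_1, alpha_2, alpha_4, alpha_5} form a chain of 4 nodes with a double edge at one end; the terminal node there is the unique short simple root (B_4). A semisimple Lie algebra decomposes uniquely as the direct sum of simple ideals, one per connected component of its Dynkin diagram, so g ≅ A_2 ⊕ B_4 (dimension 8 + 36 = 44).

type A_2 ⊕ type B_4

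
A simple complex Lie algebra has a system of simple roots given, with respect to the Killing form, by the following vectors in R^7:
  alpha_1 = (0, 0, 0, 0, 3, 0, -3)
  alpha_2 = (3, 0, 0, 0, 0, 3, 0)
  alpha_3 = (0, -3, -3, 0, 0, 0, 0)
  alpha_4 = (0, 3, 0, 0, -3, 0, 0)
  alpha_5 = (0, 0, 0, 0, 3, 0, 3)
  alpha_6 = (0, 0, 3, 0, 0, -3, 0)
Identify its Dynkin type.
Compute the Cartan integers a_ij = 2(alpha_i, alpha_j)/(alpha_j, alpha_j); the resulting 6x6 Cartan matrix is
[[2, 0, 0, -1, 0, 0], [0, 2, 0, 0, 0, -1], [0, 0, 2, -1, 0, -1], [-1, 0, -1, 2, -1, 0], [0, 0, 0, -1, 2, 0], [0, -1, -1, 0, 0, 2]].
All simple roots have the same length, so the diagram is simply laced. The associated Dynkin diagram is a chain of 4 nodes with a fork of two nodes at one end (D_6), so the type is D_6 (the algebra so(12)).

D6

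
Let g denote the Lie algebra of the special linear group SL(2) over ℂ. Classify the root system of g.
type A_1

This is sl(2), which has dimension 2^2 - 1 = 3 and rank 2 - 1 = 1 (a Cartan subalgebra is the diagonal traceless matrices). In the classification of classical Lie algebras, the special linear algebra sl(n+1) has type A_n; here n = 1, so the Dynkin diagram is a chain of 1 nodes with single edges (A_1). Hence the type is A_1.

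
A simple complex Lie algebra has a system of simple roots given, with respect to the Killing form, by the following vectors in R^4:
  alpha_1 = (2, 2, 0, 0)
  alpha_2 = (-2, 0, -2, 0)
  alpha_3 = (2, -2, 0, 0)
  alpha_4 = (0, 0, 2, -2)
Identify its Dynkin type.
type D_4

Compute the Cartan integers a_ij = 2(alpha_i, alpha_j)/(alpha_j, alpha_j); the resulting 4x4 Cartan matrix is
[[2, -1, 0, 0], [-1, 2, -1, -1], [0, -1, 2, 0], [0, -1, 0, 2]].
All simple roots have the same length, so the diagram is simply laced. The associated Dynkin diagram is a chain of 2 nodes with a fork of two nodes at one end (D_4), so the type is D_4 (the algebra so(8)).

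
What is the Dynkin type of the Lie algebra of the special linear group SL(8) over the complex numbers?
This is sl(8), which has dimension 8^2 - 1 = 63 and rank 8 - 1 = 7 (a Cartan subalgebra is the diagonal traceless matrices). In the classification of classical Lie algebras, the special linear algebra sl(n+1) has type A_n; here n = 7, so the Dynkin diagram is a chain of 7 nodes with single edges (A_7). Hence the type is A_7.

A_7 (sl(8))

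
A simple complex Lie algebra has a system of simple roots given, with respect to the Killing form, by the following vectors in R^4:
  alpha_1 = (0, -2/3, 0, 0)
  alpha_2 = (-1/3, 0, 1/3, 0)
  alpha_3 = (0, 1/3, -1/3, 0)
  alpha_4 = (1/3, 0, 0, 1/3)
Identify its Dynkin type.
C_4 (sp(8))

Compute the Cartan integers a_ij = 2(alpha_i, alpha_j)/(alpha_j, alpha_j); the resulting 4x4 Cartan matrix is
[[2, 0, -2, 0], [0, 2, -1, -1], [-1, -1, 2, 0], [0, -1, 0, 2]].
The roots have two lengths (squared-length ratio 2:1); the short ones are alpha_{2,3,4}. The associated Dynkin diagram is a chain of 4 nodes with a double edge at one end; the terminal node there is the unique long simple root (C_4), so the type is C_4 (the algebra sp(8)).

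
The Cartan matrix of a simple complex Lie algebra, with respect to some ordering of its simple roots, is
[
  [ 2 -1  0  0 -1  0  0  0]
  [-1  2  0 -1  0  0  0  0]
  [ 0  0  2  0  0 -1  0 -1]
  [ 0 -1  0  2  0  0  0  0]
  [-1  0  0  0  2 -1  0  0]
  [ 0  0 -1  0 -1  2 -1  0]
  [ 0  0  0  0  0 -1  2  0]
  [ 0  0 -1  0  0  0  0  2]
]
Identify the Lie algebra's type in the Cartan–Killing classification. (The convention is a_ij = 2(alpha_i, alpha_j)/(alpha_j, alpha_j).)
The matrix has rank 8 with 2's on the diagonal. Reading the off-diagonal entries as Dynkin edges (a single edge where a_ij = a_ji = -1; a double or triple edge where a_ij * a_ji = 2 or 3), the diagram is a chain of 7 nodes with one extra node attached to the third node from one end (E_8). One simple-root ordering that puts it in standard form is (alpha_8, alpha_7, alpha_3, alpha_6, alpha_5, alpha_1, alpha_2, alpha_4). So the algebra is type E_8.

E_8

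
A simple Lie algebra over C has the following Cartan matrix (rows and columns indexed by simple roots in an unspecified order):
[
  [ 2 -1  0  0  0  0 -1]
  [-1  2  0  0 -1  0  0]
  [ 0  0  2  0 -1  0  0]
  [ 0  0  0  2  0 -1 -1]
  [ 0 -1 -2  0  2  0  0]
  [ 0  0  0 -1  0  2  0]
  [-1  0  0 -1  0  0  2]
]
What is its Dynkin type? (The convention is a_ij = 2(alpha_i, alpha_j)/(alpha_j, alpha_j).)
type B_7

The matrix has rank 7 with 2's on the diagonal. Reading the off-diagonal entries as Dynkin edges (a single edge where a_ij = a_ji = -1; a double or triple edge where a_ij * a_ji = 2 or 3), the diagram is a chain of 7 nodes with a double edge at one end; the terminal node there is the unique short simple root (B_7). One simple-root ordering that puts it in standard form is (alpha_6, alpha_4, alpha_7, alpha_1, alpha_2, alpha_5, alpha_3). So the algebra is type B_7, i.e. so(15).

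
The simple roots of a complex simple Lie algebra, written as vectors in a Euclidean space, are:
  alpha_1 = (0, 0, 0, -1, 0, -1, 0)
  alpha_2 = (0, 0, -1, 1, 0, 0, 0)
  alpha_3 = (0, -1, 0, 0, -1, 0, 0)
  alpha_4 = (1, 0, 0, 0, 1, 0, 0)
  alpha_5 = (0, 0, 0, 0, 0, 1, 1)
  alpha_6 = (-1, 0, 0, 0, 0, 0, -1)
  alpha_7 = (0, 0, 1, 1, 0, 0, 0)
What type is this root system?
D7

Compute the Cartan integers a_ij = 2(alpha_i, alpha_j)/(alpha_j, alpha_j); the resulting 7x7 Cartan matrix is
[[2, -1, 0, 0, -1, 0, -1], [-1, 2, 0, 0, 0, 0, 0], [0, 0, 2, -1, 0, 0, 0], [0, 0, -1, 2, 0, -1, 0], [-1, 0, 0, 0, 2, -1, 0], [0, 0, 0, -1, -1, 2, 0], [-1, 0, 0, 0, 0, 0, 2]].
All simple roots have the same length, so the diagram is simply laced. The associated Dynkin diagram is a chain of 5 nodes with a fork of two nodes at one end (D_7), so the type is D_7 (the algebra so(14)).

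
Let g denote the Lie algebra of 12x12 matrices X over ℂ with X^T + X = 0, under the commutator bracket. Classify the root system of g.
D_6 (so(12))

This is so(12) with 12 even, which has dimension 12(12-1)/2 = 66 and rank 12/2 = 6. In the classification of classical Lie algebras, the orthogonal algebra so(2n) in an even number of variables has type D_n; here n = 6, so the Dynkin diagram is a chain of 4 nodes with a fork of two nodes at one end (D_6). Hence the type is D_6.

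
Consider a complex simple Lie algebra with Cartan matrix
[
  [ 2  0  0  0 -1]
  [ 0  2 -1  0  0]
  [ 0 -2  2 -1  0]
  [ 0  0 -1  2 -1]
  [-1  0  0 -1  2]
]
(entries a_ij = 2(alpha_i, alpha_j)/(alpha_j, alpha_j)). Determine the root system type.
B_5 (so(11))

The matrix has rank 5 with 2's on the diagonal. Reading the off-diagonal entries as Dynkin edges (a single edge where a_ij = a_ji = -1; a double or triple edge where a_ij * a_ji = 2 or 3), the diagram is a chain of 5 nodes with a double edge at one end; the terminal node there is the unique short simple root (B_5). One simple-root ordering that puts it in standard form is (alpha_1, alpha_5, alpha_4, alpha_3, alpha_2). So the algebra is type B_5, i.e. so(11).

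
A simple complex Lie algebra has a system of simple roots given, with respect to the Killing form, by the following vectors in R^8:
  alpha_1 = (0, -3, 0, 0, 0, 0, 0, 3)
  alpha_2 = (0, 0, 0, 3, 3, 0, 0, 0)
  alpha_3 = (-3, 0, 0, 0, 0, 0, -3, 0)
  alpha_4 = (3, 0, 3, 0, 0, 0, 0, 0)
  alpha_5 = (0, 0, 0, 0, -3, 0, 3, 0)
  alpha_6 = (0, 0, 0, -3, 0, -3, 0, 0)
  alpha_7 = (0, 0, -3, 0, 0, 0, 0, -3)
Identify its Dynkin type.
A7

Compute the Cartan integers a_ij = 2(alpha_i, alpha_j)/(alpha_j, alpha_j); the resulting 7x7 Cartan matrix is
[[2, 0, 0, 0, 0, 0, -1], [0, 2, 0, 0, -1, -1, 0], [0, 0, 2, -1, -1, 0, 0], [0, 0, -1, 2, 0, 0, -1], [0, -1, -1, 0, 2, 0, 0], [0, -1, 0, 0, 0, 2, 0], [-1, 0, 0, -1, 0, 0, 2]].
All simple roots have the same length, so the diagram is simply laced. The associated Dynkin diagram is a chain of 7 nodes with single edges (A_7), so the type is A_7 (the algebra sl(8)).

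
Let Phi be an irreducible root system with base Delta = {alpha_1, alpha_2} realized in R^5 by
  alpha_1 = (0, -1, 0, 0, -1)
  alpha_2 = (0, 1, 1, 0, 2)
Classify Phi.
Compute the Cartan integers a_ij = 2(alpha_i, alpha_j)/(alpha_j, alpha_j); the resulting 2x2 Cartan matrix is
[[2, -1], [-3, 2]].
The roots have two lengths (squared-length ratio 3:1); the short ones are alpha_{1}. The associated Dynkin diagram is two nodes joined by a triple edge (G_2), so the type is G_2.

type G_2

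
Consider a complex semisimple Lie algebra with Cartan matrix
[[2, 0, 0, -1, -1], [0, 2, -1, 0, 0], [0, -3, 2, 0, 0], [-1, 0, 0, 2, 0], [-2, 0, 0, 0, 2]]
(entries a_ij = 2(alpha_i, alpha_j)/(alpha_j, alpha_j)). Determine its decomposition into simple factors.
The diagram associated to this matrix has two connected components: the simple roots {alpha_1, alpha_4, alpha_5} form a chain of 3 nodes with a double edge at one end; the terminal node there is the unique long simple root (C_3), and {alpha_2, alpha_3} form two nodes joined by a triple edge (G_2). A semisimple Lie algebra decomposes uniquely as the direct sum of simple ideals, one per connected component of its Dynkin diagram, so g ≅ C_3 ⊕ G_2 (dimension 21 + 14 = 35).

C_3 (sp(6)) + G_2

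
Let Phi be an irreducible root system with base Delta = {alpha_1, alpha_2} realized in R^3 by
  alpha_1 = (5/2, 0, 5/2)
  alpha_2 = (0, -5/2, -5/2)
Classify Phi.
A_2

Compute the Cartan integers a_ij = 2(alpha_i, alpha_j)/(alpha_j, alpha_j); the resulting 2x2 Cartan matrix is
[[2, -1], [-1, 2]].
All simple roots have the same length, so the diagram is simply laced. The associated Dynkin diagram is a chain of 2 nodes with single edges (A_2), so the type is A_2 (the algebra sl(3)).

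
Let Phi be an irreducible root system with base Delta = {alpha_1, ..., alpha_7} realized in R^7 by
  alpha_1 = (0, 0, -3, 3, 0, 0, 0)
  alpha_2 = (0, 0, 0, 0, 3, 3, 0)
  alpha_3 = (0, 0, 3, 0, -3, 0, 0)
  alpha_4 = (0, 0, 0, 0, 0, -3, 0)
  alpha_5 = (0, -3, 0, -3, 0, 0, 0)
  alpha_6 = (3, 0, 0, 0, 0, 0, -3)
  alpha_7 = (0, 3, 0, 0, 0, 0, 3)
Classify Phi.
B7

Compute the Cartan integers a_ij = 2(alpha_i, alpha_j)/(alpha_j, alpha_j); the resulting 7x7 Cartan matrix is
[[2, 0, -1, 0, -1, 0, 0], [0, 2, -1, -2, 0, 0, 0], [-1, -1, 2, 0, 0, 0, 0], [0, -1, 0, 2, 0, 0, 0], [-1, 0, 0, 0, 2, 0, -1], [0, 0, 0, 0, 0, 2, -1], [0, 0, 0, 0, -1, -1, 2]].
The roots have two lengths (squared-length ratio 2:1); the short ones are alpha_{4}. The associated Dynkin diagram is a chain of 7 nodes with a double edge at one end; the terminal node there is the unique short simple root (B_7), so the type is B_7 (the algebra so(15)).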